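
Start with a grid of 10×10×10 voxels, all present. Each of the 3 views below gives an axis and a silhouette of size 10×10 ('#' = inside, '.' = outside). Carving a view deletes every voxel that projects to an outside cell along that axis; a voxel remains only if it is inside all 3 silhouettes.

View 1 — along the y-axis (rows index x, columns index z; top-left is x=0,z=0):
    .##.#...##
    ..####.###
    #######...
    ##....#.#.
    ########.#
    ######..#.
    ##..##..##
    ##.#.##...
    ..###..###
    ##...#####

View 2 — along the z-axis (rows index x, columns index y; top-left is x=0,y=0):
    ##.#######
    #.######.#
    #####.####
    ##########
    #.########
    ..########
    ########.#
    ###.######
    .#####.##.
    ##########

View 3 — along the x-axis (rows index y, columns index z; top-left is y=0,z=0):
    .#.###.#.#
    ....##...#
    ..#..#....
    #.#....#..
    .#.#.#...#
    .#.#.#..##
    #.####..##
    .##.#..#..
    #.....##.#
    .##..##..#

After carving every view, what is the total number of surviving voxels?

start: 10×10×10 = 1000 voxels
[1] y-view keeps 63 columns → grid now 630
[2] z-view keeps 88 columns → grid now 552
[3] x-view keeps 43 columns → grid now 242

242 voxels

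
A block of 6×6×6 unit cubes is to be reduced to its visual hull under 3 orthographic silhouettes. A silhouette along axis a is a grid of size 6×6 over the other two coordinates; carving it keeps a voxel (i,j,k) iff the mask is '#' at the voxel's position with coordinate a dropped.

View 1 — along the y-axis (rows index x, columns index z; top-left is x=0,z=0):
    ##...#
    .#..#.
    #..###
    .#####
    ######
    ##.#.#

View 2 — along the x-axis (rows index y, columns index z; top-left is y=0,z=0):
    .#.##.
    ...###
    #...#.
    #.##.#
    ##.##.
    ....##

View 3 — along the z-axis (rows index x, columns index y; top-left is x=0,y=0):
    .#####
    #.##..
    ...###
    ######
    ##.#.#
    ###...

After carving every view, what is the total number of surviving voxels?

voxel count = 50

start: 6×6×6 = 216 voxels
V1 y: intersect with XZ mask (24 set) -- 144 left
V2 x: intersect with YZ mask (18 set) -- 75 left
V3 z: intersect with XY mask (24 set) -- 50 left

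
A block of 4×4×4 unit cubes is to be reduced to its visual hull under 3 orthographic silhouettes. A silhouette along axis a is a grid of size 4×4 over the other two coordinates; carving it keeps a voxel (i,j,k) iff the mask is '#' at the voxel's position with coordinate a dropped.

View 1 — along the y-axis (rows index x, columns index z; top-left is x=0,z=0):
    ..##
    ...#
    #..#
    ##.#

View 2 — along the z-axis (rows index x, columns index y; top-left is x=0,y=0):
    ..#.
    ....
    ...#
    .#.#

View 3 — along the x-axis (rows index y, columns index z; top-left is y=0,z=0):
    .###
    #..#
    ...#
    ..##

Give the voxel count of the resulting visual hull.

5 voxels

initial block: 4^3 = 64
  1. axis=1 (XZ plane), |mask|=8  ⇒  voxels=32
  2. axis=2 (XY plane), |mask|=4  ⇒  voxels=10
  3. axis=0 (YZ plane), |mask|=8  ⇒  voxels=5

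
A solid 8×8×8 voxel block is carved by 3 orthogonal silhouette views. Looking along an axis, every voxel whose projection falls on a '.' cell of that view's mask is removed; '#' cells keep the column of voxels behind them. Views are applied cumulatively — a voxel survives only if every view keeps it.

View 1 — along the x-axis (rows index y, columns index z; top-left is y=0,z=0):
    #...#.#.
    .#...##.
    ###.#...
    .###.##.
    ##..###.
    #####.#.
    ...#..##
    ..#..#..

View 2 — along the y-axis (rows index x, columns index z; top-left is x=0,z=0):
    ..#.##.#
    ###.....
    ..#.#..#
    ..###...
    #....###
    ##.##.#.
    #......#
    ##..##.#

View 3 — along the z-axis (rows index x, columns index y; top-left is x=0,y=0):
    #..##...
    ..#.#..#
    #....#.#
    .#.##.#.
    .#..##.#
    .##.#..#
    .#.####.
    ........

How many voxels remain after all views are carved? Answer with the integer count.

full grid |V| = 512
step 1: project along x, AND mask (31/64) → |grid| = 248
step 2: project along y, AND mask (29/64) → |grid| = 106
step 3: project along z, AND mask (26/64) → |grid| = 39

39 voxels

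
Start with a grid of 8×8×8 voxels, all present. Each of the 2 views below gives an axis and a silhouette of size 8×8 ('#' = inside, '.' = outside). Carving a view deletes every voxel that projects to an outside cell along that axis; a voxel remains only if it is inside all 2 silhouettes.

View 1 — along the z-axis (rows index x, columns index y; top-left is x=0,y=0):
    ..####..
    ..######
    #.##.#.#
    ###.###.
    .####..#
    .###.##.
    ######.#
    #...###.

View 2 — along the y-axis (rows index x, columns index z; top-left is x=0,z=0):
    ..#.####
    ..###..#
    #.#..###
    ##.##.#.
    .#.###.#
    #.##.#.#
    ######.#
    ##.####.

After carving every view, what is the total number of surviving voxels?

initial block: 8^3 = 512
[1] z-view keeps 42 columns → grid now 336
[2] y-view keeps 42 columns → grid now 222

|visual hull| = 222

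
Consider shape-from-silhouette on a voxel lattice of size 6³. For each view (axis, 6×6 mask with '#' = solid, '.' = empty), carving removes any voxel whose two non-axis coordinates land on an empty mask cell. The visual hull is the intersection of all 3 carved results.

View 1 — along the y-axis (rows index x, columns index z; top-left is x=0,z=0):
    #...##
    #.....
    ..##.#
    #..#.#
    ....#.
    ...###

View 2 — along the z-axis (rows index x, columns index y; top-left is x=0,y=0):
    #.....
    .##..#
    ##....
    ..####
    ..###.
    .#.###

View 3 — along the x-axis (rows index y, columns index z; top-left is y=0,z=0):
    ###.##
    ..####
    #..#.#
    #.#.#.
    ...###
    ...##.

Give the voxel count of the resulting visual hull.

full grid |V| = 216
step 1: project along y, AND mask (14/36) → |grid| = 84
step 2: project along z, AND mask (17/36) → |grid| = 39
step 3: project along x, AND mask (20/36) → |grid| = 27

27 voxels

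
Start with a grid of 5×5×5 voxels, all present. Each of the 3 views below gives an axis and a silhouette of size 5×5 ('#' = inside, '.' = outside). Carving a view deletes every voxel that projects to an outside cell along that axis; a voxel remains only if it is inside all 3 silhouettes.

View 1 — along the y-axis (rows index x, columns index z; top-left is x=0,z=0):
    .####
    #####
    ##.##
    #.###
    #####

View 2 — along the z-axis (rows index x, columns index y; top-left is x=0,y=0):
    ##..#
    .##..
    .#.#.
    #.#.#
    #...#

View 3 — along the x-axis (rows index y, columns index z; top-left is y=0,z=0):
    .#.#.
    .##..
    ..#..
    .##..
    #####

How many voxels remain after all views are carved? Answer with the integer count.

remaining voxels: 26

start: 5×5×5 = 125 voxels
carve view 1 (along y, XZ-mask fill 22/25): 110 voxels remain
carve view 2 (along z, XY-mask fill 12/25): 52 voxels remain
carve view 3 (along x, YZ-mask fill 12/25): 26 voxels remain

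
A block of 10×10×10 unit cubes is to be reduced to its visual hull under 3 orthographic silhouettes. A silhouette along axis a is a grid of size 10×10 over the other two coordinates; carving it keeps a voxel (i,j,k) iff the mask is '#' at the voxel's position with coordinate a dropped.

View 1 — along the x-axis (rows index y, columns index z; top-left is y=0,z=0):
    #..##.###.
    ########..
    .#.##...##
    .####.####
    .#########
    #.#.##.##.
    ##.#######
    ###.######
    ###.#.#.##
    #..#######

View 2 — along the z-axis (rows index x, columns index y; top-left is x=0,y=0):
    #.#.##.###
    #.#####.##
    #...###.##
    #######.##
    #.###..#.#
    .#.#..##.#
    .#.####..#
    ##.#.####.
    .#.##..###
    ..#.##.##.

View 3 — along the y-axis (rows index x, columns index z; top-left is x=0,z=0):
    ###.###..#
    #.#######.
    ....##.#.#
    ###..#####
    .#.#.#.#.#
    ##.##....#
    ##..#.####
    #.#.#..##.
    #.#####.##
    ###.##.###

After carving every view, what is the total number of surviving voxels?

remaining voxels: 327

initial block: 10^3 = 1000
carve view 1 (along x, YZ-mask fill 75/100): 750 voxels remain
carve view 2 (along z, XY-mask fill 65/100): 492 voxels remain
carve view 3 (along y, XZ-mask fill 65/100): 327 voxels remain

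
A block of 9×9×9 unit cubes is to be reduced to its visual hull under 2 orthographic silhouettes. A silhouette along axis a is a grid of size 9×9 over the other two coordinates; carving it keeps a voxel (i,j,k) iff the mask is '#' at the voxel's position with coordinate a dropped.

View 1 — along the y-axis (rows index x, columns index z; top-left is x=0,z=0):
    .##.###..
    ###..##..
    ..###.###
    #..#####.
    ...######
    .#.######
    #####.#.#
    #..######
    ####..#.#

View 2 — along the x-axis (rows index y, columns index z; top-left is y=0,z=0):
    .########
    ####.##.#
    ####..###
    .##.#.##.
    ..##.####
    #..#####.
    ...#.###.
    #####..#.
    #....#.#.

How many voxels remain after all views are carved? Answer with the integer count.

full grid |V| = 729
after view 1 [y-axis, 55 of 81 cells solid] → remaining = 495
after view 2 [x-axis, 52 of 81 cells solid] → remaining = 320

320 voxels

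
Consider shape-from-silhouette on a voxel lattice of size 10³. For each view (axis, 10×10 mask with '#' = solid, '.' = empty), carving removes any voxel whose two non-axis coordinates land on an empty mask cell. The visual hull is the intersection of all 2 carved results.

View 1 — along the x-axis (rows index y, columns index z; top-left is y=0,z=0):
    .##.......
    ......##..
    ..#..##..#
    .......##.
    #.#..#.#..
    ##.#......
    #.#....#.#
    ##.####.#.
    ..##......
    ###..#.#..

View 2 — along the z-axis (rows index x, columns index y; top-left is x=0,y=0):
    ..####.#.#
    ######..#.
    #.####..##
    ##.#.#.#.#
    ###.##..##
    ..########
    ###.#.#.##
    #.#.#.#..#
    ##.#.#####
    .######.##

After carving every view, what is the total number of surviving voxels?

voxel count = 235

start: 10×10×10 = 1000 voxels
[1] x-view keeps 35 columns → grid now 350
[2] z-view keeps 69 columns → grid now 235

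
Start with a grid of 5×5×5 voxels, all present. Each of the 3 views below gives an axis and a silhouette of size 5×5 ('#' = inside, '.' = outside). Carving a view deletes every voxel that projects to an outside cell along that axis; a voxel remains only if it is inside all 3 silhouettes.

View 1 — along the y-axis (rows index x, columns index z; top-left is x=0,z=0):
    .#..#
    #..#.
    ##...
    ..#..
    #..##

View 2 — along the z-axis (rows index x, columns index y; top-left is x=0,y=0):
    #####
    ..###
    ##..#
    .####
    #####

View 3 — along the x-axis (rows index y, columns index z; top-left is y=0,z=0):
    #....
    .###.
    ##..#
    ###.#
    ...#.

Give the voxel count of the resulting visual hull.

before carving: 125 voxels (5×5×5)
  1. axis=1 (XZ plane), |mask|=10  ⇒  voxels=50
  2. axis=2 (XY plane), |mask|=20  ⇒  voxels=41
  3. axis=0 (YZ plane), |mask|=12  ⇒  voxels=19

|visual hull| = 19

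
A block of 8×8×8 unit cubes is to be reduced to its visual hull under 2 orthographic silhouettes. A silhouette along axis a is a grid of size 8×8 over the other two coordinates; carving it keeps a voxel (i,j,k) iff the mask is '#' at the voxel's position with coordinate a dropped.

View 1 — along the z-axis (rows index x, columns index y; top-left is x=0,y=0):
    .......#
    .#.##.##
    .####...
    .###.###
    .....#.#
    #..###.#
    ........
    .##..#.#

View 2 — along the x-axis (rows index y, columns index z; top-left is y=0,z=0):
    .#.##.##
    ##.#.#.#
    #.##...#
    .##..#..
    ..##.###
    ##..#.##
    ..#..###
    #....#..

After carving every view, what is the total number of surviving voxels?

remaining voxels: 104

start: 8×8×8 = 512 voxels
V1 z: intersect with XY mask (27 set) -- 216 left
V2 x: intersect with YZ mask (33 set) -- 104 left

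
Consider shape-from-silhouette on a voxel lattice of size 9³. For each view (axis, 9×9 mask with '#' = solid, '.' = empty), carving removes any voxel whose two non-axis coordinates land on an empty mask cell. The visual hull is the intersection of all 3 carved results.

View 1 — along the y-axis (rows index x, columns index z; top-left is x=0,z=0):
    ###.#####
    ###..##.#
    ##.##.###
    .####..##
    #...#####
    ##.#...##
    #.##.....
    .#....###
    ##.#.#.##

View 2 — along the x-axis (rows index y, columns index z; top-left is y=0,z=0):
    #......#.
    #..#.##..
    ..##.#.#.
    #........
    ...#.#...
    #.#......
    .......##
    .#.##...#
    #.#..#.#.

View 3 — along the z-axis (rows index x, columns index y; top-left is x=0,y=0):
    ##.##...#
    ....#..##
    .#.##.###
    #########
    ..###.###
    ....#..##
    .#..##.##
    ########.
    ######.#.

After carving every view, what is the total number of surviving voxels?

voxel count = 92

full grid |V| = 729
[1] y-view keeps 51 columns → grid now 459
[2] x-view keeps 25 columns → grid now 143
[3] z-view keeps 52 columns → grid now 92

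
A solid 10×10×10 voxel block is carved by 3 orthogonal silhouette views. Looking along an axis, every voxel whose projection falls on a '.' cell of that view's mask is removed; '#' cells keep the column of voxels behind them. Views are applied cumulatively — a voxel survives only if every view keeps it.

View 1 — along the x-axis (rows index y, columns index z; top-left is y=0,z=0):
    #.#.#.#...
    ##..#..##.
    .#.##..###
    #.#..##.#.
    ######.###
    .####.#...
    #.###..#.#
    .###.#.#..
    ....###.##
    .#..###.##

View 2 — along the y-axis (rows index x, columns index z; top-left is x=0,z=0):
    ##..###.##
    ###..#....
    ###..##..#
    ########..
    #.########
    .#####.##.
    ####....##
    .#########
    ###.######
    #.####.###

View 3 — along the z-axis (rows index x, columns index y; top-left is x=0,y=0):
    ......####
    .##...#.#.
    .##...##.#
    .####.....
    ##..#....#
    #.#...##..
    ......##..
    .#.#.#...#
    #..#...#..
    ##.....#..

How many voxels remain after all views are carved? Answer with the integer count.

remaining voxels: 142

before carving: 1000 voxels (10×10×10)
  1. axis=0 (YZ plane), |mask|=56  ⇒  voxels=560
  2. axis=1 (XZ plane), |mask|=73  ⇒  voxels=410
  3. axis=2 (XY plane), |mask|=37  ⇒  voxels=142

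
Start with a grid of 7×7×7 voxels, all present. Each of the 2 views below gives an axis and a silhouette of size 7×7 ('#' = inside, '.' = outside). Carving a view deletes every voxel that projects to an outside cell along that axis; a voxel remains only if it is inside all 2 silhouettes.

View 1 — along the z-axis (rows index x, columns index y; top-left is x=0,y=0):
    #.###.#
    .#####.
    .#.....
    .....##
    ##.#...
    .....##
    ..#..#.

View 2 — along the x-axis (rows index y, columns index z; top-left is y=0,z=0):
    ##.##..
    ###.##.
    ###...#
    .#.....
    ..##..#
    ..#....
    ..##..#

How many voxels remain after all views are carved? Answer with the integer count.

voxel count = 57

start: 7×7×7 = 343 voxels
  1. axis=2 (XY plane), |mask|=20  ⇒  voxels=140
  2. axis=0 (YZ plane), |mask|=21  ⇒  voxels=57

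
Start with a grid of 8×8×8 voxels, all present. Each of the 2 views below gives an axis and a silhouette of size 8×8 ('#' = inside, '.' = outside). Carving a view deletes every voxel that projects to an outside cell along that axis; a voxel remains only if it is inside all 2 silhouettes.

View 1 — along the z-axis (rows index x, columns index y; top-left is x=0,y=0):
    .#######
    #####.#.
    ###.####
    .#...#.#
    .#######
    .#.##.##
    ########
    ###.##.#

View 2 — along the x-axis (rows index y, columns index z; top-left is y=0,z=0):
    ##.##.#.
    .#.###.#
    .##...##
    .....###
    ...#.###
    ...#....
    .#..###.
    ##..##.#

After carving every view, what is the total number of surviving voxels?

remaining voxels: 192

before carving: 512 voxels (8×8×8)
step 1: project along z, AND mask (49/64) → |grid| = 392
step 2: project along x, AND mask (31/64) → |grid| = 192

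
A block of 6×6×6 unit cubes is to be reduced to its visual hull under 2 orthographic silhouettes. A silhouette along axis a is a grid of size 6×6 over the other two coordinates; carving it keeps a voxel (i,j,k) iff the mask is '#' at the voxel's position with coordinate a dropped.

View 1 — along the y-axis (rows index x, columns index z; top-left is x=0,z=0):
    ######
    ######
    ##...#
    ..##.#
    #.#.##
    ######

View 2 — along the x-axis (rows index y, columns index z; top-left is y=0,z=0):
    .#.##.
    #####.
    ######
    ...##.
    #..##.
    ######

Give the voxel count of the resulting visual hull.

full grid |V| = 216
[1] y-view keeps 28 columns → grid now 168
[2] x-view keeps 25 columns → grid now 111

|visual hull| = 111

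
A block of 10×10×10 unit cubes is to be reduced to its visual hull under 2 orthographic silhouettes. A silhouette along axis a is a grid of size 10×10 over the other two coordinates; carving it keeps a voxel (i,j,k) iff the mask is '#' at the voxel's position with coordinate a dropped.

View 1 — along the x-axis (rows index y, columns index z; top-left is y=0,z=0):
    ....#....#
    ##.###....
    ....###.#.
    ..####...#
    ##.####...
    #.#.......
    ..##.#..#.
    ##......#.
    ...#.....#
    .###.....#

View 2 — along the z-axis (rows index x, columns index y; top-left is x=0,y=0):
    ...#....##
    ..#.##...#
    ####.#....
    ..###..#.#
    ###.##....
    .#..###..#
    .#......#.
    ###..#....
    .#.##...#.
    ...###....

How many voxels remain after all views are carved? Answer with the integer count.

158 voxels

full grid |V| = 1000
step 1: project along x, AND mask (37/100) → |grid| = 370
step 2: project along z, AND mask (40/100) → |grid| = 158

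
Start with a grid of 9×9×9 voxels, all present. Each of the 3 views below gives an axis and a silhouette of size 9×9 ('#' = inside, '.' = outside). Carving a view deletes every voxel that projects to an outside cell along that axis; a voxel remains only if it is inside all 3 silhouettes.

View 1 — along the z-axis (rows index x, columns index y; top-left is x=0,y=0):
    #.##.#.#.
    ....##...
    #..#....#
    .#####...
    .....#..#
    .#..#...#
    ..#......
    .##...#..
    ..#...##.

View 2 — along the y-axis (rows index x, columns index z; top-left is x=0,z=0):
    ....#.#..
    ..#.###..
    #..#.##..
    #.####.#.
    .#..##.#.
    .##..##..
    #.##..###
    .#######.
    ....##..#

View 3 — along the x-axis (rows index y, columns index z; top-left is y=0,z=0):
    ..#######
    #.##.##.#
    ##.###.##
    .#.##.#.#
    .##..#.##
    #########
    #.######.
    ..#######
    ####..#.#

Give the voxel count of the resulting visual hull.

full grid |V| = 729
step 1: project along z, AND mask (27/81) → |grid| = 243
step 2: project along y, AND mask (40/81) → |grid| = 116
step 3: project along x, AND mask (59/81) → |grid| = 84

voxel count = 84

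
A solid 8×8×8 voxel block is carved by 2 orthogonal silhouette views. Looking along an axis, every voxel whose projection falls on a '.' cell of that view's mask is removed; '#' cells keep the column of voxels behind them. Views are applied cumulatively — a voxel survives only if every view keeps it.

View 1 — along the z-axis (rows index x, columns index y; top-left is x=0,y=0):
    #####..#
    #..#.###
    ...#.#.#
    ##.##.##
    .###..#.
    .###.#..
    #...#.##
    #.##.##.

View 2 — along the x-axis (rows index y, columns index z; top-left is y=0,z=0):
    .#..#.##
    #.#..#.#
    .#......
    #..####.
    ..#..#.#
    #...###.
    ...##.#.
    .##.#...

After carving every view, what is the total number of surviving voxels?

voxel count = 130

before carving: 512 voxels (8×8×8)
step 1: project along z, AND mask (37/64) → |grid| = 296
step 2: project along x, AND mask (27/64) → |grid| = 130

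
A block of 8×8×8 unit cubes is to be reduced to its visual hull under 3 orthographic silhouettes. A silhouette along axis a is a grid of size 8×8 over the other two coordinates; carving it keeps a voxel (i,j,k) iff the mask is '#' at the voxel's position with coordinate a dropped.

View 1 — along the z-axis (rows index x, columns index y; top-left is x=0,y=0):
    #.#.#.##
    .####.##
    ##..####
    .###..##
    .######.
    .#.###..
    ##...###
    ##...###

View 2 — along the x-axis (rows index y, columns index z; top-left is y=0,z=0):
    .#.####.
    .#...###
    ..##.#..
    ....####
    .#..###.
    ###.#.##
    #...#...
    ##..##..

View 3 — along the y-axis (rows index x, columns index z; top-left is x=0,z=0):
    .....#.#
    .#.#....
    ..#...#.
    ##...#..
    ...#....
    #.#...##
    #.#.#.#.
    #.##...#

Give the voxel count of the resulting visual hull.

remaining voxels: 49

before carving: 512 voxels (8×8×8)
carve view 1 (along z, XY-mask fill 42/64): 336 voxels remain
carve view 2 (along x, YZ-mask fill 32/64): 164 voxels remain
carve view 3 (along y, XZ-mask fill 22/64): 49 voxels remain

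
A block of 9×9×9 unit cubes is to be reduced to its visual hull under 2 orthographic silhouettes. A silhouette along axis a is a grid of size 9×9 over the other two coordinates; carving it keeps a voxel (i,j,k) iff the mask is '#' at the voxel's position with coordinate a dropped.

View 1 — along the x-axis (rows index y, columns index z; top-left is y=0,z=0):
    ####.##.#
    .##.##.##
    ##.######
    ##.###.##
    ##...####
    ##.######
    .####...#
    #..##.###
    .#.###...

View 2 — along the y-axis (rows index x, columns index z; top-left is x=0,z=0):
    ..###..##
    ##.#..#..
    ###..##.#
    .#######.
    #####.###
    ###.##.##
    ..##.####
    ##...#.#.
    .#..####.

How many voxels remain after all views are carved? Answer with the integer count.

full grid |V| = 729
step 1: project along x, AND mask (57/81) → |grid| = 513
step 2: project along y, AND mask (52/81) → |grid| = 328

|visual hull| = 328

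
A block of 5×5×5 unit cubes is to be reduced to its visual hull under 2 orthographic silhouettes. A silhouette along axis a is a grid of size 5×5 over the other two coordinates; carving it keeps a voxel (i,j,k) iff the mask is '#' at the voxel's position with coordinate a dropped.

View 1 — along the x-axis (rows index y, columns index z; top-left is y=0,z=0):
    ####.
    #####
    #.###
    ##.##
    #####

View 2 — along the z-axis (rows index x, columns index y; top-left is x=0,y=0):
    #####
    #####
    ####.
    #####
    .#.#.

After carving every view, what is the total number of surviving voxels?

initial block: 5^3 = 125
after view 1 [x-axis, 22 of 25 cells solid] → remaining = 110
after view 2 [z-axis, 21 of 25 cells solid] → remaining = 92

|visual hull| = 92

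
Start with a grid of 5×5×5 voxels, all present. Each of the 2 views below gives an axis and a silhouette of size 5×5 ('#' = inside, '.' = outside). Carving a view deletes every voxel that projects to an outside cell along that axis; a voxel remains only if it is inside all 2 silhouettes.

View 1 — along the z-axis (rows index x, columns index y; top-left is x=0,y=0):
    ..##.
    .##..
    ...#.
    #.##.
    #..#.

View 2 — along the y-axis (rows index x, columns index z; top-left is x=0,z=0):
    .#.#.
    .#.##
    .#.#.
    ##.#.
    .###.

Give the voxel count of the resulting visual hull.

|visual hull| = 27

full grid |V| = 125
  1. axis=2 (XY plane), |mask|=10  ⇒  voxels=50
  2. axis=1 (XZ plane), |mask|=13  ⇒  voxels=27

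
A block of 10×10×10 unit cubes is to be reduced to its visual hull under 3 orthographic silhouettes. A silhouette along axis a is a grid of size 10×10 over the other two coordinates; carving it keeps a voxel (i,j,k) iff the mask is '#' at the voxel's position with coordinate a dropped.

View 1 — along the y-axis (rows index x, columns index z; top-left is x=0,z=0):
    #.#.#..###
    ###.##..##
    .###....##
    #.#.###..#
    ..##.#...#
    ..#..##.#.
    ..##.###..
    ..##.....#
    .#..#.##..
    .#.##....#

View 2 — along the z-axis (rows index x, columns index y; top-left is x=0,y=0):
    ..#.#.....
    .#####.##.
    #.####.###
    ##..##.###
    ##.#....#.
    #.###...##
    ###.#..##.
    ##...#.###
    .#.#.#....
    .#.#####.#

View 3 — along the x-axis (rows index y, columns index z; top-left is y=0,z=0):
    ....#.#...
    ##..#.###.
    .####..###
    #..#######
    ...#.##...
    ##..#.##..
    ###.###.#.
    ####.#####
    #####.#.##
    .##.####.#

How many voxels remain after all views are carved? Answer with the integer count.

voxel count = 155

full grid |V| = 1000
V1 y: intersect with XZ mask (48 set) -- 480 left
V2 z: intersect with XY mask (56 set) -- 271 left
V3 x: intersect with YZ mask (62 set) -- 155 left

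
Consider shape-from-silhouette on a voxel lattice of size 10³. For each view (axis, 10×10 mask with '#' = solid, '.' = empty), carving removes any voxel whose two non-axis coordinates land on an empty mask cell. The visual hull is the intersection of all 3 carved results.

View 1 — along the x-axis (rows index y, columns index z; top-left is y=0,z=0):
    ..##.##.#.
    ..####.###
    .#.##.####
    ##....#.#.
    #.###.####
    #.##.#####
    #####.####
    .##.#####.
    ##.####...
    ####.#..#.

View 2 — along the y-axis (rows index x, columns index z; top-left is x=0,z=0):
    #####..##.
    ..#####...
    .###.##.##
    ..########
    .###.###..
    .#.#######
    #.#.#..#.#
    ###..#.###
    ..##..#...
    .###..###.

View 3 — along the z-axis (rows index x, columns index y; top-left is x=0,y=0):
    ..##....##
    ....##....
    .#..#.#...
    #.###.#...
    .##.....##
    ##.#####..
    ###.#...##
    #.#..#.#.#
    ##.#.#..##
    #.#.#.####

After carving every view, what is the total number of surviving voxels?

voxel count = 207

initial block: 10^3 = 1000
step 1: project along x, AND mask (67/100) → |grid| = 670
step 2: project along y, AND mask (62/100) → |grid| = 424
step 3: project along z, AND mask (49/100) → |grid| = 207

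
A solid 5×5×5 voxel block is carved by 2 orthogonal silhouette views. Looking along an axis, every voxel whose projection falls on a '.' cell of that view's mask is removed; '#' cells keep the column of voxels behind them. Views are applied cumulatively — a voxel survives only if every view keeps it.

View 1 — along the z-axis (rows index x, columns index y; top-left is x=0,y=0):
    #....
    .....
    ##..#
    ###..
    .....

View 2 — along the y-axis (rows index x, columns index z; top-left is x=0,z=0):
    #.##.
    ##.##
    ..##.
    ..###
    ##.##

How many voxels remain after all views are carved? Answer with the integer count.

initial block: 5^3 = 125
carve view 1 (along z, XY-mask fill 7/25): 35 voxels remain
carve view 2 (along y, XZ-mask fill 16/25): 18 voxels remain

|visual hull| = 18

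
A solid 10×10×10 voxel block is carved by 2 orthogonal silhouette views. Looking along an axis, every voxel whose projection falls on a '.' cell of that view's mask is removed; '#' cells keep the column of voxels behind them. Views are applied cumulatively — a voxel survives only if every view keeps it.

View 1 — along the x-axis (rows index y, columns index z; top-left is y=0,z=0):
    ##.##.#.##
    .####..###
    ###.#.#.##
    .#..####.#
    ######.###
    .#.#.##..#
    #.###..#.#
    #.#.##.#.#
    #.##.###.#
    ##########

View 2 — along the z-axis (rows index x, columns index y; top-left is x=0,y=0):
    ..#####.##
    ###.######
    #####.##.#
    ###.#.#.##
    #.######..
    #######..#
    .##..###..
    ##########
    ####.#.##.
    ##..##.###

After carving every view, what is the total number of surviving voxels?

remaining voxels: 525

initial block: 10^3 = 1000
[1] x-view keeps 70 columns → grid now 700
[2] z-view keeps 75 columns → grid now 525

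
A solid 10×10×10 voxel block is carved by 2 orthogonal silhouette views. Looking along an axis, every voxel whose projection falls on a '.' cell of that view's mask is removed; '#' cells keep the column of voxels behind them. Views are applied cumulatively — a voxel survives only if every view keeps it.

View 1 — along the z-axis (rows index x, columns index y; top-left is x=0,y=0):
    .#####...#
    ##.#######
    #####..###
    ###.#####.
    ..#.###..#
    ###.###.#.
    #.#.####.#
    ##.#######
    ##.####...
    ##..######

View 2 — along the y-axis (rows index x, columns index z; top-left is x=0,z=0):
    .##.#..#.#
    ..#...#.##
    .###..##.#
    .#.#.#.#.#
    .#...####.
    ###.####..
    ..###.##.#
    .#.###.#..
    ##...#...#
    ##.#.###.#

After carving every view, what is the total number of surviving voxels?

voxel count = 395

start: 10×10×10 = 1000 voxels
carve view 1 (along z, XY-mask fill 73/100): 730 voxels remain
carve view 2 (along y, XZ-mask fill 54/100): 395 voxels remain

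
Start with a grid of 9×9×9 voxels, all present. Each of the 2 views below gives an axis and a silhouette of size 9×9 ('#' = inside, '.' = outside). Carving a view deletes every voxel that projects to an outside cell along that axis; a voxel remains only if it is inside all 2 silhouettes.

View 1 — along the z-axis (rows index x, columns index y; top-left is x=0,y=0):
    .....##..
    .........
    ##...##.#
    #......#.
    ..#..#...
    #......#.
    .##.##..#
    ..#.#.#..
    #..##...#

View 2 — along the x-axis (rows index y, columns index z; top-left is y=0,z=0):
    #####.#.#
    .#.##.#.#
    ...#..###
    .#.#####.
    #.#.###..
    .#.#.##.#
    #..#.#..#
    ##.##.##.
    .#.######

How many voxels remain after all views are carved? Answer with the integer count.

voxel count = 136

start: 9×9×9 = 729 voxels
[1] z-view keeps 25 columns → grid now 225
[2] x-view keeps 49 columns → grid now 136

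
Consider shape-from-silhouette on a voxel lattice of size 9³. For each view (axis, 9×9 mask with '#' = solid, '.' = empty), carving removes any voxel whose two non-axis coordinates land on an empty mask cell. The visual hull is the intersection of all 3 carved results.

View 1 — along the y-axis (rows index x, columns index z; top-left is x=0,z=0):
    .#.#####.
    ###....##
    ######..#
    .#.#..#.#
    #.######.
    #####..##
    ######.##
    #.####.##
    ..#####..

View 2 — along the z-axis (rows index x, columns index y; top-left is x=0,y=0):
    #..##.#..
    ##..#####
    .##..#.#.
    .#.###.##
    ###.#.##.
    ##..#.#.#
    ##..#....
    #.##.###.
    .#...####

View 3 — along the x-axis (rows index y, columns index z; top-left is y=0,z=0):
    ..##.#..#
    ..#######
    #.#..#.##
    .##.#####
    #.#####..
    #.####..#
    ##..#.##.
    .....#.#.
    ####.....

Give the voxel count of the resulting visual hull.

159 voxels

start: 9×9×9 = 729 voxels
[1] y-view keeps 56 columns → grid now 504
[2] z-view keeps 46 columns → grid now 279
[3] x-view keeps 46 columns → grid now 159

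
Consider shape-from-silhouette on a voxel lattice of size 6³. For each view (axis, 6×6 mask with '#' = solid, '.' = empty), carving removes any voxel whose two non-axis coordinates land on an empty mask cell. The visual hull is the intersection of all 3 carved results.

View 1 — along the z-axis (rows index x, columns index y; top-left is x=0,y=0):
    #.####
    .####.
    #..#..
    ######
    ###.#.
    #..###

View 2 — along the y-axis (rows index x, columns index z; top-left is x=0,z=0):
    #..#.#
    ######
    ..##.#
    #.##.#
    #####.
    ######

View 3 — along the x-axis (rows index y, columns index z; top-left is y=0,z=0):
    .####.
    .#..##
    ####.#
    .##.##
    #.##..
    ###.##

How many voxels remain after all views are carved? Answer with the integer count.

start: 6×6×6 = 216 voxels
step 1: project along z, AND mask (25/36) → |grid| = 150
step 2: project along y, AND mask (27/36) → |grid| = 113
step 3: project along x, AND mask (24/36) → |grid| = 72

voxel count = 72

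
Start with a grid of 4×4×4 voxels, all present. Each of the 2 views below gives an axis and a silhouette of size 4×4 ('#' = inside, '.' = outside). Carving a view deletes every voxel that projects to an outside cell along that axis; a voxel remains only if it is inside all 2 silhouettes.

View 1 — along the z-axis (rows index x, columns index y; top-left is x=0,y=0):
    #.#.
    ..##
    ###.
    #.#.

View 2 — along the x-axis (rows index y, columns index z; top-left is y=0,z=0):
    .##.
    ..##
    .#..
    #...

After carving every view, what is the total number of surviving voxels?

start: 4×4×4 = 64 voxels
carve view 1 (along z, XY-mask fill 9/16): 36 voxels remain
carve view 2 (along x, YZ-mask fill 6/16): 13 voxels remain

13 voxels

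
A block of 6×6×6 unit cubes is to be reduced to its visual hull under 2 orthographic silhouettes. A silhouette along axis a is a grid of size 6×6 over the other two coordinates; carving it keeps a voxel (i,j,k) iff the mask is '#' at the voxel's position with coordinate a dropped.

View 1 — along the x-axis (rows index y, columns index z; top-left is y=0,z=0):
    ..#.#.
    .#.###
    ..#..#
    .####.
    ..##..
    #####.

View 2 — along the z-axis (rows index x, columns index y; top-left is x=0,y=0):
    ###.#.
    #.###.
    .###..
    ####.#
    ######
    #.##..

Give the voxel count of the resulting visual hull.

remaining voxels: 74

initial block: 6^3 = 216
after view 1 [x-axis, 19 of 36 cells solid] → remaining = 114
after view 2 [z-axis, 25 of 36 cells solid] → remaining = 74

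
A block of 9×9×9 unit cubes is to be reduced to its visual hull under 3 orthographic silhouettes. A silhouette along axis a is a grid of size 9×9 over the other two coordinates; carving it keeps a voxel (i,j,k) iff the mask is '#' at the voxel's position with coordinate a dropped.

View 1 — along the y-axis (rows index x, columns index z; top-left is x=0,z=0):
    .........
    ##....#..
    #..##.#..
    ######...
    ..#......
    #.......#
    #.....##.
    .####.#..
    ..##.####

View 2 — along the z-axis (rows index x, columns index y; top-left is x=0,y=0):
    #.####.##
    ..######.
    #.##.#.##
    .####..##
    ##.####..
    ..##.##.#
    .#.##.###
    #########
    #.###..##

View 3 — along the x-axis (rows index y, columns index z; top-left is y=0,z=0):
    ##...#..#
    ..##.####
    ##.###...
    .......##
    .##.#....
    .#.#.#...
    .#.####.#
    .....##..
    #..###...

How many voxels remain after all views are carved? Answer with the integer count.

initial block: 9^3 = 729
after view 1 [y-axis, 30 of 81 cells solid] → remaining = 270
after view 2 [z-axis, 57 of 81 cells solid] → remaining = 193
after view 3 [x-axis, 35 of 81 cells solid] → remaining = 74

voxel count = 74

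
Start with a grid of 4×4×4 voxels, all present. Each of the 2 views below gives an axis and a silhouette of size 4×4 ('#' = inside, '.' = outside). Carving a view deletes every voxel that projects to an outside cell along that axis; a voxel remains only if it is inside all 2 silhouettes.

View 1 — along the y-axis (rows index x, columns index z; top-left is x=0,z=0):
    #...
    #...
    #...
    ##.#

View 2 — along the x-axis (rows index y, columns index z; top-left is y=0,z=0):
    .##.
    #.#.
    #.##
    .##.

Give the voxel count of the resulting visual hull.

start: 4×4×4 = 64 voxels
after view 1 [y-axis, 6 of 16 cells solid] → remaining = 24
after view 2 [x-axis, 9 of 16 cells solid] → remaining = 11

|visual hull| = 11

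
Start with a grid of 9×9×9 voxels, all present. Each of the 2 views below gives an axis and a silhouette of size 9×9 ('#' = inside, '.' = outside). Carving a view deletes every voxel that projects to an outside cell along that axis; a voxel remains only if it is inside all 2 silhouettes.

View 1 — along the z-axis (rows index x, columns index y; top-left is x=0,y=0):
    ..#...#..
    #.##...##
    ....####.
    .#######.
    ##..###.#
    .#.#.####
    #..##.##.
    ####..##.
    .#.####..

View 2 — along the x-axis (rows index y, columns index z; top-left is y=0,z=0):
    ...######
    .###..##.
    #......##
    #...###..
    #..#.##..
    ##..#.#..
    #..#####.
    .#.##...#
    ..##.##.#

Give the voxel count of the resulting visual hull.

212 voxels

initial block: 9^3 = 729
  1. axis=2 (XY plane), |mask|=46  ⇒  voxels=414
  2. axis=0 (YZ plane), |mask|=41  ⇒  voxels=212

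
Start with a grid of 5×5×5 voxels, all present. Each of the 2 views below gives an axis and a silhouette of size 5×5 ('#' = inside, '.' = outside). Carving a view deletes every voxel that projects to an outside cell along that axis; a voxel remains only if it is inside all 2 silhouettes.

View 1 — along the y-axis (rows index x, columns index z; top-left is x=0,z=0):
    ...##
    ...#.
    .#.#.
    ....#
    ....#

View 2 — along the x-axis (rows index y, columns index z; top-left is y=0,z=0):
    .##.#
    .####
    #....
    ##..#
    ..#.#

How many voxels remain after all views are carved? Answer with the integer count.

full grid |V| = 125
after view 1 [y-axis, 7 of 25 cells solid] → remaining = 35
after view 2 [x-axis, 13 of 25 cells solid] → remaining = 18

remaining voxels: 18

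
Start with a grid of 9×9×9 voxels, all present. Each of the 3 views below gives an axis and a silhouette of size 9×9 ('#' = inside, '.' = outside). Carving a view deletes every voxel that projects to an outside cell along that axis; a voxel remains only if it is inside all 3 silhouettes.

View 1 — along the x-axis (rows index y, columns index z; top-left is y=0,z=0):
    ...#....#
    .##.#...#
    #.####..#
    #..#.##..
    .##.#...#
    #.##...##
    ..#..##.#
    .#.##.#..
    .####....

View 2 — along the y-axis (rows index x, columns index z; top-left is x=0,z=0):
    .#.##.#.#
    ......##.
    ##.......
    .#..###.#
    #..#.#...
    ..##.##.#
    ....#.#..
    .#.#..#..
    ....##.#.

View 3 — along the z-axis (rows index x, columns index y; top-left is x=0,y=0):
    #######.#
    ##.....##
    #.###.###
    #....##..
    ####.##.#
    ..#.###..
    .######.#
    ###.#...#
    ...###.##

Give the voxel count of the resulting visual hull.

initial block: 9^3 = 729
carve view 1 (along x, YZ-mask fill 37/81): 333 voxels remain
carve view 2 (along y, XZ-mask fill 30/81): 122 voxels remain
carve view 3 (along z, XY-mask fill 50/81): 72 voxels remain

|visual hull| = 72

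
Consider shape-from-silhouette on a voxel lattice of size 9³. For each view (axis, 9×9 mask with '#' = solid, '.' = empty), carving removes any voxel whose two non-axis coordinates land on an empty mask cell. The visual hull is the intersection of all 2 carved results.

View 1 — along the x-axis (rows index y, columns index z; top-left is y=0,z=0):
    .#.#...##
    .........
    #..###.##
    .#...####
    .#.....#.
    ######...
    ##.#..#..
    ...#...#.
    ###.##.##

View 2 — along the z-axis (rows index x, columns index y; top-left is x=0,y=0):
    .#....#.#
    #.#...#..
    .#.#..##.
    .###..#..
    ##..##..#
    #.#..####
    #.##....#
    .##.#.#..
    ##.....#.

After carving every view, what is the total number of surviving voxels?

start: 9×9×9 = 729 voxels
carve view 1 (along x, YZ-mask fill 36/81): 324 voxels remain
carve view 2 (along z, XY-mask fill 36/81): 139 voxels remain

remaining voxels: 139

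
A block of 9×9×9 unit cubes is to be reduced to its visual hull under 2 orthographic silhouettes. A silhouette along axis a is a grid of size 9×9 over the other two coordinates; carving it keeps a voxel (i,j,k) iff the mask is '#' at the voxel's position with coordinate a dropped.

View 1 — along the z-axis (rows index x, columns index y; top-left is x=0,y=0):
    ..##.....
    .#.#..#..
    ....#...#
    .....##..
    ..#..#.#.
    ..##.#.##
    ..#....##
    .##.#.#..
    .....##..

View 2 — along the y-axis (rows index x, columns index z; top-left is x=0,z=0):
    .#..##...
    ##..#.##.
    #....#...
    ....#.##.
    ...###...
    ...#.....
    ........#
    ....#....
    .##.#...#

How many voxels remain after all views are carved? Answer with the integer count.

voxel count = 60

before carving: 729 voxels (9×9×9)
carve view 1 (along z, XY-mask fill 26/81): 234 voxels remain
carve view 2 (along y, XZ-mask fill 23/81): 60 voxels remain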